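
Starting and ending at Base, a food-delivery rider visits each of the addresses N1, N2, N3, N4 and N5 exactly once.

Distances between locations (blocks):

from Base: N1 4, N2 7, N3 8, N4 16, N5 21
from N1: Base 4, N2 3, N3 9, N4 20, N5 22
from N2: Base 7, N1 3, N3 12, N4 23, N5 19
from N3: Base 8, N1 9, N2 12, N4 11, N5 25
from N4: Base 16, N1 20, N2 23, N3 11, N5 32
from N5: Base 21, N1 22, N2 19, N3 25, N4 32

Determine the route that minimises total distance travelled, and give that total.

Base-N1-N2-N3-N4-N5-Base: 4+3+12+11+32+21 = 83
Base-N1-N2-N3-N5-N4-Base: 4+3+12+25+32+16 = 92
Base-N1-N2-N4-N3-N5-Base: 4+3+23+11+25+21 = 87
Base-N1-N2-N4-N5-N3-Base: 4+3+23+32+25+8 = 95
Base-N1-N2-N5-N3-N4-Base: 4+3+19+25+11+16 = 78
Base-N1-N2-N5-N4-N3-Base: 4+3+19+32+11+8 = 77
Base-N1-N3-N2-N4-N5-Base: 4+9+12+23+32+21 = 101
Base-N1-N3-N2-N5-N4-Base: 4+9+12+19+32+16 = 92
Base-N1-N3-N4-N2-N5-Base: 4+9+11+23+19+21 = 87
Base-N1-N3-N4-N5-N2-Base: 4+9+11+32+19+7 = 82
Base-N1-N3-N5-N2-N4-Base: 4+9+25+19+23+16 = 96
Base-N1-N3-N5-N4-N2-Base: 4+9+25+32+23+7 = 100
Base-N1-N4-N2-N3-N5-Base: 4+20+23+12+25+21 = 105
Base-N1-N4-N2-N5-N3-Base: 4+20+23+19+25+8 = 99
… (46 more)
The minimum is 77.
One optimal route: Base → N1 → N2 → N5 → N4 → N3 → Base (or its reverse).

Minimum total distance: 77 blocks.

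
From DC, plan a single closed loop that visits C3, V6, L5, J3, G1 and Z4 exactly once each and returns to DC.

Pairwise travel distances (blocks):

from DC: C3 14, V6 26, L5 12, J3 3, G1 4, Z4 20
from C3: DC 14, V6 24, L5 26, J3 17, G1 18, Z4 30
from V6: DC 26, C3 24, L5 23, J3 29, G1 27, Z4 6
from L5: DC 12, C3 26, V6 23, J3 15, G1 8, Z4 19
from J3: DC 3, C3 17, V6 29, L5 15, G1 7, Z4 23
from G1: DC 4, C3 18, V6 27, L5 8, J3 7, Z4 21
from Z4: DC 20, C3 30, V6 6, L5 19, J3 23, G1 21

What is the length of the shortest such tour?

With 6 stops there are 6!/2 = 360 distinct round trips (a route and its reverse cost the same).
DC - C3 - V6 - L5 - J3 - G1 - Z4 - DC: 14+24+23+15+7+21+20 = 124
DC - C3 - V6 - L5 - J3 - Z4 - G1 - DC: 14+24+23+15+23+21+4 = 124
DC - C3 - V6 - L5 - G1 - J3 - Z4 - DC: 14+24+23+8+7+23+20 = 119
DC - C3 - V6 - L5 - G1 - Z4 - J3 - DC: 14+24+23+8+21+23+3 = 116
DC - C3 - V6 - L5 - Z4 - J3 - G1 - DC: 14+24+23+19+23+7+4 = 114
DC - C3 - V6 - L5 - Z4 - G1 - J3 - DC: 14+24+23+19+21+7+3 = 111
DC - C3 - V6 - J3 - L5 - G1 - Z4 - DC: 14+24+29+15+8+21+20 = 131
DC - C3 - V6 - J3 - L5 - Z4 - G1 - DC: 14+24+29+15+19+21+4 = 126
… (352 more)
DC - C3 - V6 - Z4 - L5 - G1 - J3 - DC: 14+24+6+19+8+7+3 = 81  ← best
The minimum is 81.
One optimal route: DC → C3 → V6 → Z4 → L5 → G1 → J3 → DC (or its reverse).

Shortest round trip = 81 blocks.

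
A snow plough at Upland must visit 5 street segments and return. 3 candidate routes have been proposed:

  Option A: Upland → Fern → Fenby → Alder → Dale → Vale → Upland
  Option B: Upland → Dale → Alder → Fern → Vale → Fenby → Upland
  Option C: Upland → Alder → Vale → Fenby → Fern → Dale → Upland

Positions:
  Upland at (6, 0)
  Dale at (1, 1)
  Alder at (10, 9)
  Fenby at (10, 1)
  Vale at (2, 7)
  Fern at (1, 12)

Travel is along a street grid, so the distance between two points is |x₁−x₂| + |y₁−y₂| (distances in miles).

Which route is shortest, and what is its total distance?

Option A: 17 + 20 + 8 + 17 + 7 + 11 = 80
Option B: 6 + 17 + 12 + 6 + 14 + 5 = 60
Option C: 13 + 10 + 14 + 20 + 11 + 6 = 74

60 miles — Option B is the shortest.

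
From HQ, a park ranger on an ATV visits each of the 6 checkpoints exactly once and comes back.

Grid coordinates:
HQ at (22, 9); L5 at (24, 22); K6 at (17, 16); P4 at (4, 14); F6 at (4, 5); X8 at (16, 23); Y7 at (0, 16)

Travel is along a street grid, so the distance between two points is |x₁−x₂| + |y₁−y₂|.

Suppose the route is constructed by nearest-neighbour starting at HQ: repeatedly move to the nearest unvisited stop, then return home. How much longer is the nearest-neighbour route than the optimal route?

The nearest-neighbour route is 14 longer than optimal.

From HQ: K6=12, L5=15, X8=20, F6=22, P4=23, Y7=29 → choose K6 (12).
From K6: X8=8, L5=13, P4=15, Y7=17, F6=24 → choose X8 (8).
From X8: L5=9, P4=21, Y7=23, F6=30 → choose L5 (9).
From L5: P4=28, Y7=30, F6=37 → choose P4 (28).
From P4: Y7=6, F6=9 → choose Y7 (6).
From Y7: F6=15 → choose F6 (15).
NN route HQ → K6 → X8 → L5 → P4 → Y7 → F6 → HQ costs 100.
Optimal: HQ → L5 → X8 → K6 → Y7 → P4 → F6 → HQ costs 86 (by enumerating all 360 distinct tours).
Excess = 100 − 86 = 14.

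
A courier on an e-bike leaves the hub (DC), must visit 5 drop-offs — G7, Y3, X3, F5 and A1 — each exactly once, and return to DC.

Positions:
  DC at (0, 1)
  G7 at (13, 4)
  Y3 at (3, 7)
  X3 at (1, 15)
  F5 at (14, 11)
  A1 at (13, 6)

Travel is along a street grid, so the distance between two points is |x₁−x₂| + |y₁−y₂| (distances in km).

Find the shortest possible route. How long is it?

DC - G7 - Y3 - X3 - F5 - A1 - DC: 16+13+10+17+6+18 = 80
DC - G7 - Y3 - X3 - A1 - F5 - DC: 16+13+10+21+6+24 = 90
DC - G7 - Y3 - F5 - X3 - A1 - DC: 16+13+15+17+21+18 = 100
DC - G7 - Y3 - F5 - A1 - X3 - DC: 16+13+15+6+21+15 = 86
DC - G7 - Y3 - A1 - X3 - F5 - DC: 16+13+11+21+17+24 = 102
DC - G7 - Y3 - A1 - F5 - X3 - DC: 16+13+11+6+17+15 = 78
DC - G7 - X3 - Y3 - F5 - A1 - DC: 16+23+10+15+6+18 = 88
DC - G7 - X3 - Y3 - A1 - F5 - DC: 16+23+10+11+6+24 = 90
DC - G7 - X3 - F5 - Y3 - A1 - DC: 16+23+17+15+11+18 = 100
DC - G7 - X3 - F5 - A1 - Y3 - DC: 16+23+17+6+11+9 = 82
DC - G7 - X3 - A1 - Y3 - F5 - DC: 16+23+21+11+15+24 = 110
DC - G7 - X3 - A1 - F5 - Y3 - DC: 16+23+21+6+15+9 = 90
DC - G7 - F5 - Y3 - X3 - A1 - DC: 16+8+15+10+21+18 = 88
DC - G7 - F5 - Y3 - A1 - X3 - DC: 16+8+15+11+21+15 = 86
… (46 more)
DC - G7 - A1 - F5 - X3 - Y3 - DC: 16+2+6+17+10+9 = 60  ← best
The minimum is 60.
One optimal route: DC → G7 → A1 → F5 → X3 → Y3 → DC (or its reverse).

60 km — the shortest possible round trip.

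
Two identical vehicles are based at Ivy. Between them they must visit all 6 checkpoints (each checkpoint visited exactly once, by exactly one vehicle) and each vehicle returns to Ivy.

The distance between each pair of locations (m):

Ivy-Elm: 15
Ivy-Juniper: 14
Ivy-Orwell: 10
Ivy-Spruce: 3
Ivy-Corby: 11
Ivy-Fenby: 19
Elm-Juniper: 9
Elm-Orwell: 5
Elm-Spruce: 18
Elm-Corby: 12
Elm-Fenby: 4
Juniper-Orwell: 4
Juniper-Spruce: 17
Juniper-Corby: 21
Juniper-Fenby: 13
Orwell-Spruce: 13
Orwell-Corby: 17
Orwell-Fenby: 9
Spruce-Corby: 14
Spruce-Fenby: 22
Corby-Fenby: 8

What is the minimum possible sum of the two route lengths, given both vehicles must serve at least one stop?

There are 2^5 − 1 = 31 ways to divide the 6 stops into two non-empty groups. For each, the best each vehicle can do is its own shortest tour through its group:
  {Elm} + {Juniper, Orwell, Spruce, Corby, Fenby}: 30 + 52 = 82
  {Juniper} + {Elm, Orwell, Spruce, Corby, Fenby}: 28 + 44 = 72
  {Elm, Juniper} + {Orwell, Spruce, Corby, Fenby}: 38 + 44 = 82
  {Orwell} + {Elm, Juniper, Spruce, Corby, Fenby}: 20 + 52 = 72
  {Elm, Orwell} + {Juniper, Spruce, Corby, Fenby}: 30 + 52 = 82
  {Juniper, Orwell} + {Elm, Spruce, Corby, Fenby}: 28 + 44 = 72
  … (31 splits in total)
  {Spruce} + {Elm, Juniper, Orwell, Corby, Fenby}: 6 + 46 = 52  ← best
Best: vehicle 1 Ivy → Spruce → Ivy = 6; vehicle 2 Ivy → Juniper → Orwell → Elm → Fenby → Corby → Ivy = 46; combined 52.

52 m — the smallest possible combined total.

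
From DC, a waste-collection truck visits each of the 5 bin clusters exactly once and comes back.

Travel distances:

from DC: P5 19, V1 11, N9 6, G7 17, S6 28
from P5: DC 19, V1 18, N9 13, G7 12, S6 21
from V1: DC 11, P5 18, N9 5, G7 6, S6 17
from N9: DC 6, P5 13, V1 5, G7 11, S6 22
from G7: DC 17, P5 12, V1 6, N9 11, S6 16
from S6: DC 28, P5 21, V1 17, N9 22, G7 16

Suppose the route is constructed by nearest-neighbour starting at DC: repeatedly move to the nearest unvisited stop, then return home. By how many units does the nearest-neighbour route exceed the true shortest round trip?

DC: N9=6, V1=11, G7=17, P5=19, S6=28 ⇒ N9
N9: V1=5, G7=11, P5=13, S6=22 ⇒ V1
V1: G7=6, S6=17, P5=18 ⇒ G7
G7: P5=12, S6=16 ⇒ P5
P5: S6=21 ⇒ S6
NN route DC → N9 → V1 → G7 → P5 → S6 → DC costs 78.
Optimal: DC → P5 → S6 → G7 → V1 → N9 → DC costs 73 (by enumerating all 60 distinct tours).
Excess = 78 − 73 = 5.

5 longer than the optimal tour.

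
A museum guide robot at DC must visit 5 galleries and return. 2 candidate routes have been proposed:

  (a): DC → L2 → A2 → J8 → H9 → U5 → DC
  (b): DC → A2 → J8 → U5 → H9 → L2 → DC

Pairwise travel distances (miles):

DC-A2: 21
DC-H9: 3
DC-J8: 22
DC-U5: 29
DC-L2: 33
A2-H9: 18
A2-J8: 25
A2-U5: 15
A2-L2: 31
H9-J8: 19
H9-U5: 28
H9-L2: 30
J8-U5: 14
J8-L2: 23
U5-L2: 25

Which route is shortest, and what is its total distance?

151 miles — (b) is the shortest.

(a): 33 + 31 + 25 + 19 + 28 + 29 = 165
(b): 21 + 25 + 14 + 28 + 30 + 33 = 151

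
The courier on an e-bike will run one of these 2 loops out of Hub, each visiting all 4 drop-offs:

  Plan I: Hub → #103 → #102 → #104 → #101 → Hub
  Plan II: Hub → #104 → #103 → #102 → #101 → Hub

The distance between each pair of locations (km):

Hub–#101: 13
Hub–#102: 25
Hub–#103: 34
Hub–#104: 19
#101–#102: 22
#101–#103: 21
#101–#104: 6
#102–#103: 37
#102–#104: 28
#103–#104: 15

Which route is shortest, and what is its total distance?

Shortest is Plan II, total 106 km.

Plan I: 34 + 37 + 28 + 6 + 13 = 118
Plan II: 19 + 15 + 37 + 22 + 13 = 106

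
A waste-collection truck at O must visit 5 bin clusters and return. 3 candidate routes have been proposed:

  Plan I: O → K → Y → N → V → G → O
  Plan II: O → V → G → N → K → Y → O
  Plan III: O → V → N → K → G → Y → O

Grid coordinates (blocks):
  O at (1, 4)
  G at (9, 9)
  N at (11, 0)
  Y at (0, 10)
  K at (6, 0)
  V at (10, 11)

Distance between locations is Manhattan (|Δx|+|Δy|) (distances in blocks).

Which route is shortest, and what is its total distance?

Plan I: 9 + 16 + 21 + 12 + 3 + 13 = 74
Plan II: 16 + 3 + 11 + 5 + 16 + 7 = 58
Plan III: 16 + 12 + 5 + 12 + 10 + 7 = 62

58 blocks — Plan II is the shortest.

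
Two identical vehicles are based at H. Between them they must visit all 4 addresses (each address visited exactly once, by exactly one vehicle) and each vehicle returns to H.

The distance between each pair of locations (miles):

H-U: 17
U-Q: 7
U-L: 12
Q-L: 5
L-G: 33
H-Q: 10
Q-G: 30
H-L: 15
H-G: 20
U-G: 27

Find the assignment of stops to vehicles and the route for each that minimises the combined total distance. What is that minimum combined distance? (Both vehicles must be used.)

There are 2^3 − 1 = 7 ways to divide the 4 stops into two non-empty groups. For each, the best each vehicle can do is its own shortest tour through its group:
  {U} + {Q, L, G}: 34 + 68 = 102
  {Q} + {U, L, G}: 20 + 74 = 94
  {U, Q} + {L, G}: 34 + 68 = 102
  {L} + {U, Q, G}: 30 + 64 = 94
  {U, L} + {Q, G}: 44 + 60 = 104
  {Q, L} + {U, G}: 30 + 64 = 94
  … (7 splits in total)
  {U, Q, L} + {G}: 44 + 40 = 84  ← best
Best: vehicle 1 H → U → Q → L → H = 44; vehicle 2 H → G → H = 40; combined 84.

Minimum combined distance: 84 miles.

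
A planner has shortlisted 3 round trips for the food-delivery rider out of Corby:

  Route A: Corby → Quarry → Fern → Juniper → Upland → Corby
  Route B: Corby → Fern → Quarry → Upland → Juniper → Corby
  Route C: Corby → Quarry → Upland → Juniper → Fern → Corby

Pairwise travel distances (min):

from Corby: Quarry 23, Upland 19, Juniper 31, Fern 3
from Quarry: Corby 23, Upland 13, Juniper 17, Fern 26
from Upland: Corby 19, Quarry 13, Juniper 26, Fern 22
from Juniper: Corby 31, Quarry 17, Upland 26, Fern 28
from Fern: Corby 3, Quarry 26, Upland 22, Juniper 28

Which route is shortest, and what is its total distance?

93 min — Route C is the shortest.

Route A: 23 + 26 + 28 + 26 + 19 = 122
Route B: 3 + 26 + 13 + 26 + 31 = 99
Route C: 23 + 13 + 26 + 28 + 3 = 93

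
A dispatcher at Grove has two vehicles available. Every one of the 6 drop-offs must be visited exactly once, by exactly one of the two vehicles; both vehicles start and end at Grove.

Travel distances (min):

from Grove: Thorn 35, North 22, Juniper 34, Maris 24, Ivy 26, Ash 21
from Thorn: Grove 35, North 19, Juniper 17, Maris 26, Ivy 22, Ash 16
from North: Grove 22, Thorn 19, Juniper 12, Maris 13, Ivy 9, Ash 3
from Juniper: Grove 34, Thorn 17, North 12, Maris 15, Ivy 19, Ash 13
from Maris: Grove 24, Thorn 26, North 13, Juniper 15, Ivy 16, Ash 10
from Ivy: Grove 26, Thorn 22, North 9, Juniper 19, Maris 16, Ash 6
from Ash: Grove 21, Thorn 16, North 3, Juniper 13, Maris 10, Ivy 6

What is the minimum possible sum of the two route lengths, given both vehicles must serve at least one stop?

147 min — the smallest possible combined total.

Try each way of splitting the stops between the two vehicles (each non-empty) and, for each split, find the best tour for each vehicle:
  {Thorn} + {North, Juniper, Maris, Ivy, Ash}: 70 + 86 = 156
  {North} + {Thorn, Juniper, Maris, Ivy, Ash}: 44 + 104 = 148
  {Thorn, North} + {Juniper, Maris, Ivy, Ash}: 76 + 84 = 160
  {Juniper} + {Thorn, North, Maris, Ivy, Ash}: 68 + 103 = 171
  {Thorn, Juniper} + {North, Maris, Ivy, Ash}: 86 + 71 = 157
  {North, Juniper} + {Thorn, Maris, Ivy, Ash}: 68 + 97 = 165
  … (31 splits in total)
  {Maris} + {Thorn, North, Juniper, Ivy, Ash}: 48 + 99 = 147  ← best
Best: vehicle 1 Grove → Maris → Grove = 48; vehicle 2 Grove → Thorn → Juniper → North → Ash → Ivy → Grove = 99; combined 147.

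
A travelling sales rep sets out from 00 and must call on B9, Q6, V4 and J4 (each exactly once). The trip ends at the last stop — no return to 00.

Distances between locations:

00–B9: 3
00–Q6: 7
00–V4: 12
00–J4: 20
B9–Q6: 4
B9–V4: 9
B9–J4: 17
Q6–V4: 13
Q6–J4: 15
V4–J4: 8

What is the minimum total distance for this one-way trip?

There are 4! = 24 possible orderings.
00 → B9 → Q6 → V4 → J4: 3+4+13+8 = 28
00 → B9 → Q6 → J4 → V4: 3+4+15+8 = 30
00 → B9 → V4 → Q6 → J4: 3+9+13+15 = 40
00 → B9 → V4 → J4 → Q6: 3+9+8+15 = 35
00 → B9 → J4 → Q6 → V4: 3+17+15+13 = 48
00 → B9 → J4 → V4 → Q6: 3+17+8+13 = 41
00 → Q6 → B9 → V4 → J4: 7+4+9+8 = 28
00 → Q6 → B9 → J4 → V4: 7+4+17+8 = 36
00 → Q6 → V4 → B9 → J4: 7+13+9+17 = 46
00 → Q6 → V4 → J4 → B9: 7+13+8+17 = 45
00 → Q6 → J4 → B9 → V4: 7+15+17+9 = 48
00 → Q6 → J4 → V4 → B9: 7+15+8+9 = 39
00 → V4 → B9 → Q6 → J4: 12+9+4+15 = 40
00 → V4 → B9 → J4 → Q6: 12+9+17+15 = 53
… (10 more)
The minimum is 28.
One shortest path: 00 → B9 → Q6 → V4 → J4.

Shortest open route: 28.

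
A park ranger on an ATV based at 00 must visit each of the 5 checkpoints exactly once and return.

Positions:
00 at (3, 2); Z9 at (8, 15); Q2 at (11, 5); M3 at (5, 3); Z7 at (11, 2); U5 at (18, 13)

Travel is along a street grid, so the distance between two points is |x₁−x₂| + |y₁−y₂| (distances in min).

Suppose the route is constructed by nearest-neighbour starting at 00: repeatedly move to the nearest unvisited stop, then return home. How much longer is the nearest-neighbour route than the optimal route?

8 min longer than the optimal tour.

From 00: M3=3, Z7=8, Q2=11, Z9=18, U5=26 → choose M3 (3).
From M3: Z7=7, Q2=8, Z9=15, U5=23 → choose Z7 (7).
From Z7: Q2=3, Z9=16, U5=18 → choose Q2 (3).
From Q2: Z9=13, U5=15 → choose Z9 (13).
From Z9: U5=12 → choose U5 (12).
NN route 00 → M3 → Z7 → Q2 → Z9 → U5 → 00 costs 64.
Optimal: 00 → M3 → Z9 → U5 → Q2 → Z7 → 00 costs 56 (by enumerating all 60 distinct tours).
Excess = 64 − 56 = 8.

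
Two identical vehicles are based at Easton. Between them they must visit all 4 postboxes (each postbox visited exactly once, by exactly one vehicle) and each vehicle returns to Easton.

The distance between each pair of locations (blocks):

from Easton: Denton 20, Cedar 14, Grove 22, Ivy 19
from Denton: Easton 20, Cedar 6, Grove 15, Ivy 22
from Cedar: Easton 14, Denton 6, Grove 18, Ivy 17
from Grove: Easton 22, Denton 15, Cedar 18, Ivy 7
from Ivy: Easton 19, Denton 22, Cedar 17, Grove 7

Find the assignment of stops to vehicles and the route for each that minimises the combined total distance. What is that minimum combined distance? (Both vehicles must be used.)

Minimum combined distance: 88 blocks.

Try each way of splitting the stops between the two vehicles (each non-empty) and, for each split, find the best tour for each vehicle:
  {Denton} + {Cedar, Grove, Ivy}: 40 + 58 = 98
  {Cedar} + {Denton, Grove, Ivy}: 28 + 61 = 89
  {Denton, Cedar} + {Grove, Ivy}: 40 + 48 = 88
  {Grove} + {Denton, Cedar, Ivy}: 44 + 61 = 105
  {Denton, Grove} + {Cedar, Ivy}: 57 + 50 = 107
  {Cedar, Grove} + {Denton, Ivy}: 54 + 61 = 115
  … (7 splits in total)
Best: vehicle 1 Easton → Denton → Cedar → Easton = 40; vehicle 2 Easton → Grove → Ivy → Easton = 48; combined 88.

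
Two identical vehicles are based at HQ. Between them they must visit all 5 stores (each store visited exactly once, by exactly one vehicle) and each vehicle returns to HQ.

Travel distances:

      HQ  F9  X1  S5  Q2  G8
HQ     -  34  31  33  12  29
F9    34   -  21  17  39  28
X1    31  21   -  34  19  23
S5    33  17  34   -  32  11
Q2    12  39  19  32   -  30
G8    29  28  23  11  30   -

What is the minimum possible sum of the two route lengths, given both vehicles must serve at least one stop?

There are 2^4 − 1 = 15 ways to divide the 5 stops into two non-empty groups. For each, the best each vehicle can do is its own shortest tour through its group:
  {F9} + {X1, S5, Q2, G8}: 68 + 98 = 166
  {X1} + {F9, S5, Q2, G8}: 62 + 104 = 166
  {F9, X1} + {S5, Q2, G8}: 86 + 84 = 170
  {S5} + {F9, X1, Q2, G8}: 66 + 109 = 175
  {F9, S5} + {X1, Q2, G8}: 84 + 83 = 167
  {X1, S5} + {F9, Q2, G8}: 98 + 104 = 202
  … (15 splits in total)
  {Q2} + {F9, X1, S5, G8}: 24 + 109 = 133  ← best
Best: vehicle 1 HQ → Q2 → HQ = 24; vehicle 2 HQ → X1 → F9 → S5 → G8 → HQ = 109; combined 133.

Minimum combined distance: 133.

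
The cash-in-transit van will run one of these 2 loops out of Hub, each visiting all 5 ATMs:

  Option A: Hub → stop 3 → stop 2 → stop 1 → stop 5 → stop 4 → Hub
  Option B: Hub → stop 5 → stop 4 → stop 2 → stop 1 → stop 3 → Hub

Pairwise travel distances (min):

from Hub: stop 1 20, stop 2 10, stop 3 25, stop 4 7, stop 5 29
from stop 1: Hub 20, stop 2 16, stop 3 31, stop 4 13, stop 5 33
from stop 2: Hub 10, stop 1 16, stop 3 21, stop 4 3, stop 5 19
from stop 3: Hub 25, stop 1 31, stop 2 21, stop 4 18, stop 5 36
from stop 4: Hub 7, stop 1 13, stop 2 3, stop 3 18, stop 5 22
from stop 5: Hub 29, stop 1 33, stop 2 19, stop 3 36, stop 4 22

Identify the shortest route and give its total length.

Option A: 25 + 21 + 16 + 33 + 22 + 7 = 124
Option B: 29 + 22 + 3 + 16 + 31 + 25 = 126

124 min — Option A is the shortest.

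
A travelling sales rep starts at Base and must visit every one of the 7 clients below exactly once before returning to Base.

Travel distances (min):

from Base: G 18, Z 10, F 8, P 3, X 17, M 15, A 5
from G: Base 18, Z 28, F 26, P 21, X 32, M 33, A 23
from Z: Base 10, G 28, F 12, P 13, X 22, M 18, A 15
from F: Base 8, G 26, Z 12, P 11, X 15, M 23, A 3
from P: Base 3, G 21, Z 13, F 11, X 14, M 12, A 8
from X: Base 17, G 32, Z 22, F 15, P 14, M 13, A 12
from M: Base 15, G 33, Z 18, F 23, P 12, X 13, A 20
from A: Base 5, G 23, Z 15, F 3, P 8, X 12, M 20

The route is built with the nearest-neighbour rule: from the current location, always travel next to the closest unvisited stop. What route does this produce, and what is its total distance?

Base → [P:3 / A:5 / F:8 / Z:10 / M:15 / X:17 / G:18] → P (3)
P → [A:8 / F:11 / M:12 / Z:13 / X:14 / G:21] → A (8)
A → [F:3 / X:12 / Z:15 / M:20 / G:23] → F (3)
F → [Z:12 / X:15 / M:23 / G:26] → Z (12)
Z → [M:18 / X:22 / G:28] → M (18)
M → [X:13 / G:33] → X (13)
X → [G:32] → G (32)
Return G→Base: 18.
Total = 3 + 8 + 3 + 12 + 18 + 13 + 32 + 18 = 107.

107 min along Base → P → A → F → Z → M → X → G → Base.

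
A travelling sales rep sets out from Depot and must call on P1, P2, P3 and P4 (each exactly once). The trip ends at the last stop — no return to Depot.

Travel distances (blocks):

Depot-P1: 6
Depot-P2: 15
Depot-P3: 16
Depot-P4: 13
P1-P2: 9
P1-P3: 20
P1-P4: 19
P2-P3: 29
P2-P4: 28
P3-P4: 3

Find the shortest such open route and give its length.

There are 4! = 24 possible orderings.
Depot → P1 → P2 → P3 → P4: 6+9+29+3 = 47
Depot → P1 → P2 → P4 → P3: 6+9+28+3 = 46
Depot → P1 → P3 → P2 → P4: 6+20+29+28 = 83
Depot → P1 → P3 → P4 → P2: 6+20+3+28 = 57
Depot → P1 → P4 → P2 → P3: 6+19+28+29 = 82
Depot → P1 → P4 → P3 → P2: 6+19+3+29 = 57
Depot → P2 → P1 → P3 → P4: 15+9+20+3 = 47
Depot → P2 → P1 → P4 → P3: 15+9+19+3 = 46
Depot → P2 → P3 → P1 → P4: 15+29+20+19 = 83
Depot → P2 → P3 → P4 → P1: 15+29+3+19 = 66
Depot → P2 → P4 → P1 → P3: 15+28+19+20 = 82
Depot → P2 → P4 → P3 → P1: 15+28+3+20 = 66
Depot → P3 → P1 → P2 → P4: 16+20+9+28 = 73
Depot → P3 → P1 → P4 → P2: 16+20+19+28 = 83
… (10 more)
Depot → P4 → P3 → P1 → P2: 13+3+20+9 = 45  ← best
The minimum is 45.
One shortest path: Depot → P4 → P3 → P1 → P2.

Shortest open route: 45 blocks.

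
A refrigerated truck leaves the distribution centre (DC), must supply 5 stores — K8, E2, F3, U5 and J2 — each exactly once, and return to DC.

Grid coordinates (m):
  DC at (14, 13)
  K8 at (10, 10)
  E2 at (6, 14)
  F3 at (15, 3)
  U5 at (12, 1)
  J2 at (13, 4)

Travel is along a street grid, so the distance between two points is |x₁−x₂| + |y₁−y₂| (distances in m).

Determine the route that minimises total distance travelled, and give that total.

46 m — the shortest possible round trip.

There are 60 distinct closed tours to check (reversals are equivalent).
DC-K8-E2-F3-U5-J2-DC: 7+8+20+5+4+10 = 54
DC-K8-E2-F3-J2-U5-DC: 7+8+20+3+4+14 = 56
DC-K8-E2-U5-F3-J2-DC: 7+8+19+5+3+10 = 52
DC-K8-E2-U5-J2-F3-DC: 7+8+19+4+3+11 = 52
DC-K8-E2-J2-F3-U5-DC: 7+8+17+3+5+14 = 54
DC-K8-E2-J2-U5-F3-DC: 7+8+17+4+5+11 = 52
DC-K8-F3-E2-U5-J2-DC: 7+12+20+19+4+10 = 72
DC-K8-F3-E2-J2-U5-DC: 7+12+20+17+4+14 = 74
DC-K8-F3-U5-E2-J2-DC: 7+12+5+19+17+10 = 70
DC-K8-F3-U5-J2-E2-DC: 7+12+5+4+17+9 = 54
DC-K8-F3-J2-E2-U5-DC: 7+12+3+17+19+14 = 72
DC-K8-F3-J2-U5-E2-DC: 7+12+3+4+19+9 = 54
DC-K8-U5-E2-F3-J2-DC: 7+11+19+20+3+10 = 70
DC-K8-U5-E2-J2-F3-DC: 7+11+19+17+3+11 = 68
… (46 more)
DC-E2-K8-U5-F3-J2-DC: 9+8+11+5+3+10 = 46  ← best
The minimum is 46.
One optimal route: DC → E2 → K8 → U5 → F3 → J2 → DC (or its reverse).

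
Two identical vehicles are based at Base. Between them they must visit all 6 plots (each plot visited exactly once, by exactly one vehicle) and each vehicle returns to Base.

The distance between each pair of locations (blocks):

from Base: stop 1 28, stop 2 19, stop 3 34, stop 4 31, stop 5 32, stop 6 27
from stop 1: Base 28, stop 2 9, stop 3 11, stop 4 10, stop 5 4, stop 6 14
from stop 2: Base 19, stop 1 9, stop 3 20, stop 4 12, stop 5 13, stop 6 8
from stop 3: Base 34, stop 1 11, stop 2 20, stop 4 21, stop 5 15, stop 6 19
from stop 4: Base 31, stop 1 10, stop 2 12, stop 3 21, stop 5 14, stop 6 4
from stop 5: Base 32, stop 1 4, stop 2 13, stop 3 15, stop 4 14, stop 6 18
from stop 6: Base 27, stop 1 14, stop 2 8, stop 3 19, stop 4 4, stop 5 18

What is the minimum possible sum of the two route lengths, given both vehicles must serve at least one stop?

132 blocks — the smallest possible combined total.

Try each way of splitting the stops between the two vehicles (each non-empty) and, for each split, find the best tour for each vehicle:
  {stop 1} + {stop 2, stop 3, stop 4, stop 5, stop 6}: 56 + 94 = 150
  {stop 2} + {stop 1, stop 3, stop 4, stop 5, stop 6}: 38 + 94 = 132
  {stop 1, stop 2} + {stop 3, stop 4, stop 5, stop 6}: 56 + 94 = 150
  {stop 3} + {stop 1, stop 2, stop 4, stop 5, stop 6}: 68 + 77 = 145
  {stop 1, stop 3} + {stop 2, stop 4, stop 5, stop 6}: 73 + 77 = 150
  {stop 2, stop 3} + {stop 1, stop 4, stop 5, stop 6}: 73 + 77 = 150
  … (31 splits in total)
Best: vehicle 1 Base → stop 2 → Base = 38; vehicle 2 Base → stop 3 → stop 1 → stop 5 → stop 4 → stop 6 → Base = 94; combined 132.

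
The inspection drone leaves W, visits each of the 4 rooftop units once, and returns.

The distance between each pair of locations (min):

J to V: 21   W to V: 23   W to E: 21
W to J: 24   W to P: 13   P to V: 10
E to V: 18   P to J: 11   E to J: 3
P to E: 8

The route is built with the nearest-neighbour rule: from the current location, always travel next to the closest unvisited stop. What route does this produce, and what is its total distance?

Total distance 68 min via the nearest-neighbour route W → P → E → J → V → W.

W → [P:13 / E:21 / V:23 / J:24] → P (13)
P → [E:8 / V:10 / J:11] → E (8)
E → [J:3 / V:18] → J (3)
J → [V:21] → V (21)
Return V→W: 23.
Total = 13 + 8 + 3 + 21 + 23 = 68.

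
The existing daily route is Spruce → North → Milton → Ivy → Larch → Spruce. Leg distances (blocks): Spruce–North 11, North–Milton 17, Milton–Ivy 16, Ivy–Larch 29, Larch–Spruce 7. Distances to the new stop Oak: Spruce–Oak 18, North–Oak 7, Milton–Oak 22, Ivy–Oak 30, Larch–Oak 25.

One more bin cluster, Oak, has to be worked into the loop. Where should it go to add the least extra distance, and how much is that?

+12 blocks — insert Oak between North and Milton.

Insertion cost between consecutive stops i–j is d(i,Oak) + d(Oak,j) − d(i,j):
  between Spruce and North: 18 + 7 − 11 = 14
  between North and Milton: 7 + 22 − 17 = 12
  between Milton and Ivy: 22 + 30 − 16 = 36
  between Ivy and Larch: 30 + 25 − 29 = 26
  between Larch and Spruce: 25 + 18 − 7 = 36
Cheapest insertion is between North and Milton, adding 12.
New total = 80 + 12 = 92.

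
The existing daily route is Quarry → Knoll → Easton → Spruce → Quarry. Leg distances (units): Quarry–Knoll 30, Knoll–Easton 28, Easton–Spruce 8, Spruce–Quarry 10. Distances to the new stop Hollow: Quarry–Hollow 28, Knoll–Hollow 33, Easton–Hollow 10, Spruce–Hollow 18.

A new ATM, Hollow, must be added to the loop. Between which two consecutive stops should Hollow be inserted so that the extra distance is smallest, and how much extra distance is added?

Minimum extra distance: 15, inserting Hollow between Knoll and Easton.

Insertion cost between consecutive stops i–j is d(i,Hollow) + d(Hollow,j) − d(i,j):
  between Quarry and Knoll: 28 + 33 − 30 = 31
  between Knoll and Easton: 33 + 10 − 28 = 15
  between Easton and Spruce: 10 + 18 − 8 = 20
  between Spruce and Quarry: 18 + 28 − 10 = 36
Cheapest insertion is between Knoll and Easton, adding 15.
New total = 76 + 15 = 91.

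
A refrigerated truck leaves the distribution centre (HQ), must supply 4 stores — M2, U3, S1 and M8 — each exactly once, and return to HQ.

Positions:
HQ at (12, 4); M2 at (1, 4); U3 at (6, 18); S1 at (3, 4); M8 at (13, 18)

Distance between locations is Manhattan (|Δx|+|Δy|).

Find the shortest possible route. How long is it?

52 — the shortest possible round trip.

There are 12 distinct closed tours to check (reversals are equivalent).
HQ - M2 - U3 - S1 - M8 - HQ: 11+19+17+24+15 = 86
HQ - M2 - U3 - M8 - S1 - HQ: 11+19+7+24+9 = 70
HQ - M2 - S1 - U3 - M8 - HQ: 11+2+17+7+15 = 52
HQ - M2 - S1 - M8 - U3 - HQ: 11+2+24+7+20 = 64
HQ - M2 - M8 - U3 - S1 - HQ: 11+26+7+17+9 = 70
HQ - M2 - M8 - S1 - U3 - HQ: 11+26+24+17+20 = 98
HQ - U3 - M2 - S1 - M8 - HQ: 20+19+2+24+15 = 80
HQ - U3 - M2 - M8 - S1 - HQ: 20+19+26+24+9 = 98
HQ - U3 - S1 - M2 - M8 - HQ: 20+17+2+26+15 = 80
HQ - U3 - M8 - M2 - S1 - HQ: 20+7+26+2+9 = 64
HQ - S1 - M2 - U3 - M8 - HQ: 9+2+19+7+15 = 52
HQ - S1 - U3 - M2 - M8 - HQ: 9+17+19+26+15 = 86
The minimum is 52.
One optimal route: HQ → M2 → S1 → U3 → M8 → HQ (or its reverse).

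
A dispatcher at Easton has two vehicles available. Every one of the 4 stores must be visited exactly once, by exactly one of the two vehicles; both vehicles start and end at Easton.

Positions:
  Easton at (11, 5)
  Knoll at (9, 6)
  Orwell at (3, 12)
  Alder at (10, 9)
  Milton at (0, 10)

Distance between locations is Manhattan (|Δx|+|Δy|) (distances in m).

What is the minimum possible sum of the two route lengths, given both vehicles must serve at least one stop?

There are 2^3 − 1 = 7 ways to divide the 4 stops into two non-empty groups. For each, the best each vehicle can do is its own shortest tour through its group:
  {Knoll} + {Orwell, Alder, Milton}: 6 + 36 = 42
  {Orwell} + {Knoll, Alder, Milton}: 30 + 32 = 62
  {Knoll, Orwell} + {Alder, Milton}: 30 + 32 = 62
  {Alder} + {Knoll, Orwell, Milton}: 10 + 36 = 46
  {Knoll, Alder} + {Orwell, Milton}: 12 + 36 = 48
  {Orwell, Alder} + {Knoll, Milton}: 30 + 32 = 62
  … (7 splits in total)
Best: vehicle 1 Easton → Knoll → Easton = 6; vehicle 2 Easton → Orwell → Milton → Alder → Easton = 36; combined 42.

42 m — the smallest possible combined total.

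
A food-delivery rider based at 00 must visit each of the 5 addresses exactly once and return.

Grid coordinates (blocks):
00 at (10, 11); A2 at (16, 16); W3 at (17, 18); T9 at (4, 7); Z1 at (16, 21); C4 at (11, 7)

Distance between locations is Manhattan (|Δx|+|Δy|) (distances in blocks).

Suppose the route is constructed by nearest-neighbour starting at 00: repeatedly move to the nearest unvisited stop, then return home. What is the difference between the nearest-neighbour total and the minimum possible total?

Excess over optimum: 2 blocks.

00: C4=5, T9=10, A2=11, W3=14, Z1=16 ⇒ C4
C4: T9=7, A2=14, W3=17, Z1=19 ⇒ T9
T9: A2=21, W3=24, Z1=26 ⇒ A2
A2: W3=3, Z1=5 ⇒ W3
W3: Z1=4 ⇒ Z1
NN route 00 → C4 → T9 → A2 → W3 → Z1 → 00 costs 56.
Optimal: 00 → A2 → W3 → Z1 → C4 → T9 → 00 costs 54 (by enumerating all 60 distinct tours).
Excess = 56 − 54 = 2.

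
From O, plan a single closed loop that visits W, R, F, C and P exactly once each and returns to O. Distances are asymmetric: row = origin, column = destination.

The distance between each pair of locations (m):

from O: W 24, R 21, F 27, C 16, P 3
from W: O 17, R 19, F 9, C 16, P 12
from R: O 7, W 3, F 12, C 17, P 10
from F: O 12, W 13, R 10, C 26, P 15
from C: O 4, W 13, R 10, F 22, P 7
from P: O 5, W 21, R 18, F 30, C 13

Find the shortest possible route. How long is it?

50 m — the shortest possible round trip.

O → W → R → F → C → P → O: 24+19+12+26+7+5 = 93
O → W → R → F → P → C → O: 24+19+12+15+13+4 = 87
O → W → R → C → F → P → O: 24+19+17+22+15+5 = 102
O → W → R → C → P → F → O: 24+19+17+7+30+12 = 109
O → W → R → P → F → C → O: 24+19+10+30+26+4 = 113
O → W → R → P → C → F → O: 24+19+10+13+22+12 = 100
O → W → F → R → C → P → O: 24+9+10+17+7+5 = 72
O → W → F → R → P → C → O: 24+9+10+10+13+4 = 70
O → W → F → C → R → P → O: 24+9+26+10+10+5 = 84
O → W → F → C → P → R → O: 24+9+26+7+18+7 = 91
O → W → F → P → R → C → O: 24+9+15+18+17+4 = 87
O → W → F → P → C → R → O: 24+9+15+13+10+7 = 78
O → W → C → R → F → P → O: 24+16+10+12+15+5 = 82
O → W → C → R → P → F → O: 24+16+10+10+30+12 = 102
… (106 more)
O → P → C → R → W → F → O: 3+13+10+3+9+12 = 50  ← best
The minimum is 50.
One optimal route: O → P → C → R → W → F → O.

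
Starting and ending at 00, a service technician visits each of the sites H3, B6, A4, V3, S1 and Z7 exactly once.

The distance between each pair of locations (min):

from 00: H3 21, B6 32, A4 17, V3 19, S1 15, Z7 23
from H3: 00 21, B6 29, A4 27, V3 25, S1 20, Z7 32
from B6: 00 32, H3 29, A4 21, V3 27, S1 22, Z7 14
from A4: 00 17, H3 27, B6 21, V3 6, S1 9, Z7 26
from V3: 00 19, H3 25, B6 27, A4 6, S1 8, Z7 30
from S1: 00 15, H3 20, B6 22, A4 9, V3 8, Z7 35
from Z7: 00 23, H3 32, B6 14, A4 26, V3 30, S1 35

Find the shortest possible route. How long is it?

00-H3-B6-A4-V3-S1-Z7-00: 21+29+21+6+8+35+23 = 143
00-H3-B6-A4-V3-Z7-S1-00: 21+29+21+6+30+35+15 = 157
00-H3-B6-A4-S1-V3-Z7-00: 21+29+21+9+8+30+23 = 141
00-H3-B6-A4-S1-Z7-V3-00: 21+29+21+9+35+30+19 = 164
00-H3-B6-A4-Z7-V3-S1-00: 21+29+21+26+30+8+15 = 150
00-H3-B6-A4-Z7-S1-V3-00: 21+29+21+26+35+8+19 = 159
00-H3-B6-V3-A4-S1-Z7-00: 21+29+27+6+9+35+23 = 150
00-H3-B6-V3-A4-Z7-S1-00: 21+29+27+6+26+35+15 = 159
… (352 more)
00-H3-S1-V3-A4-B6-Z7-00: 21+20+8+6+21+14+23 = 113  ← best
The minimum is 113.
One optimal route: 00 → H3 → S1 → V3 → A4 → B6 → Z7 → 00 (or its reverse).

113 min — the shortest possible round trip.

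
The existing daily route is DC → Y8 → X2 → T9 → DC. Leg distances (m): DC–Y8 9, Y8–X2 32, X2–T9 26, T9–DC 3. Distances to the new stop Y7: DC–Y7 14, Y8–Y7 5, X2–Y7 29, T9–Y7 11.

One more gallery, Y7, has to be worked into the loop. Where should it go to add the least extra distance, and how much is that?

Insertion cost between consecutive stops i–j is d(i,Y7) + d(Y7,j) − d(i,j):
  between DC and Y8: 14 + 5 − 9 = 10
  between Y8 and X2: 5 + 29 − 32 = 2
  between X2 and T9: 29 + 11 − 26 = 14
  between T9 and DC: 11 + 14 − 3 = 22
Cheapest insertion is between Y8 and X2, adding 2.
New total = 70 + 2 = 72.

+2 m — insert Y7 between Y8 and X2.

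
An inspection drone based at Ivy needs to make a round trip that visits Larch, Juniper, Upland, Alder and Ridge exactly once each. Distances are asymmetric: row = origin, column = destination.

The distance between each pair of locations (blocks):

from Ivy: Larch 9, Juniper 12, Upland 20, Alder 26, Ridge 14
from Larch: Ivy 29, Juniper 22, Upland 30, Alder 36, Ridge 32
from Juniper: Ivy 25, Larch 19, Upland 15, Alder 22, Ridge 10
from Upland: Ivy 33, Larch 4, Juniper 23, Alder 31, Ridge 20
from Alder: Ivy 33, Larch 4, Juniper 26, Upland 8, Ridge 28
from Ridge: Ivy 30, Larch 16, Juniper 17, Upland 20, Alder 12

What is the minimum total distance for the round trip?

Ivy→Larch→Juniper→Upland→Alder→Ridge→Ivy: 9+22+15+31+28+30 = 135
Ivy→Larch→Juniper→Upland→Ridge→Alder→Ivy: 9+22+15+20+12+33 = 111
Ivy→Larch→Juniper→Alder→Upland→Ridge→Ivy: 9+22+22+8+20+30 = 111
Ivy→Larch→Juniper→Alder→Ridge→Upland→Ivy: 9+22+22+28+20+33 = 134
Ivy→Larch→Juniper→Ridge→Upland→Alder→Ivy: 9+22+10+20+31+33 = 125
Ivy→Larch→Juniper→Ridge→Alder→Upland→Ivy: 9+22+10+12+8+33 = 94
Ivy→Larch→Upland→Juniper→Alder→Ridge→Ivy: 9+30+23+22+28+30 = 142
Ivy→Larch→Upland→Juniper→Ridge→Alder→Ivy: 9+30+23+10+12+33 = 117
Ivy→Larch→Upland→Alder→Juniper→Ridge→Ivy: 9+30+31+26+10+30 = 136
Ivy→Larch→Upland→Alder→Ridge→Juniper→Ivy: 9+30+31+28+17+25 = 140
Ivy→Larch→Upland→Ridge→Juniper→Alder→Ivy: 9+30+20+17+22+33 = 131
Ivy→Larch→Upland→Ridge→Alder→Juniper→Ivy: 9+30+20+12+26+25 = 122
Ivy→Larch→Alder→Juniper→Upland→Ridge→Ivy: 9+36+26+15+20+30 = 136
Ivy→Larch→Alder→Juniper→Ridge→Upland→Ivy: 9+36+26+10+20+33 = 134
… (106 more)
Ivy→Juniper→Ridge→Alder→Upland→Larch→Ivy: 12+10+12+8+4+29 = 75  ← best
The minimum is 75.
One optimal route: Ivy → Juniper → Ridge → Alder → Upland → Larch → Ivy.

75 blocks — the shortest possible round trip.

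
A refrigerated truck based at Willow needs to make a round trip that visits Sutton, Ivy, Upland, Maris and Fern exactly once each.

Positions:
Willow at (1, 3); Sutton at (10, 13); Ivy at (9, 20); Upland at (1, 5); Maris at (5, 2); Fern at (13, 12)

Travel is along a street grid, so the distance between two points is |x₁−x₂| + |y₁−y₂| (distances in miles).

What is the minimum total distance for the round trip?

Minimum total distance: 60 miles.

With 5 stops there are 5!/2 = 60 distinct round trips (a route and its reverse cost the same).
Willow-Sutton-Ivy-Upland-Maris-Fern-Willow: 19+8+23+7+18+21 = 96
Willow-Sutton-Ivy-Upland-Fern-Maris-Willow: 19+8+23+19+18+5 = 92
Willow-Sutton-Ivy-Maris-Upland-Fern-Willow: 19+8+22+7+19+21 = 96
Willow-Sutton-Ivy-Maris-Fern-Upland-Willow: 19+8+22+18+19+2 = 88
Willow-Sutton-Ivy-Fern-Upland-Maris-Willow: 19+8+12+19+7+5 = 70
Willow-Sutton-Ivy-Fern-Maris-Upland-Willow: 19+8+12+18+7+2 = 66
Willow-Sutton-Upland-Ivy-Maris-Fern-Willow: 19+17+23+22+18+21 = 120
Willow-Sutton-Upland-Ivy-Fern-Maris-Willow: 19+17+23+12+18+5 = 94
Willow-Sutton-Upland-Maris-Ivy-Fern-Willow: 19+17+7+22+12+21 = 98
Willow-Sutton-Upland-Maris-Fern-Ivy-Willow: 19+17+7+18+12+25 = 98
Willow-Sutton-Upland-Fern-Ivy-Maris-Willow: 19+17+19+12+22+5 = 94
Willow-Sutton-Upland-Fern-Maris-Ivy-Willow: 19+17+19+18+22+25 = 120
Willow-Sutton-Maris-Ivy-Upland-Fern-Willow: 19+16+22+23+19+21 = 120
Willow-Sutton-Maris-Ivy-Fern-Upland-Willow: 19+16+22+12+19+2 = 90
… (46 more)
Willow-Upland-Ivy-Sutton-Fern-Maris-Willow: 2+23+8+4+18+5 = 60  ← best
The minimum is 60.
One optimal route: Willow → Upland → Ivy → Sutton → Fern → Maris → Willow (or its reverse).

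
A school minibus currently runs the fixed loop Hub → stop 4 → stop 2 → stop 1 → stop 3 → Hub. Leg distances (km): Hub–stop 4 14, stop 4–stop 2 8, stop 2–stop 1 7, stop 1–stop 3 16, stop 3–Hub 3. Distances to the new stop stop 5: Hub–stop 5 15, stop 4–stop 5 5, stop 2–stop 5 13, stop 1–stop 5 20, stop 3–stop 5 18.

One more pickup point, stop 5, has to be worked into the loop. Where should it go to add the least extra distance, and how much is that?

Insertion cost between consecutive stops i–j is d(i,stop 5) + d(stop 5,j) − d(i,j):
  between Hub and stop 4: 15 + 5 − 14 = 6
  between stop 4 and stop 2: 5 + 13 − 8 = 10
  between stop 2 and stop 1: 13 + 20 − 7 = 26
  between stop 1 and stop 3: 20 + 18 − 16 = 22
  between stop 3 and Hub: 18 + 15 − 3 = 30
Cheapest insertion is between Hub and stop 4, adding 6.
New total = 48 + 6 = 54.

Minimum extra distance: 6 km, inserting stop 5 between Hub and stop 4.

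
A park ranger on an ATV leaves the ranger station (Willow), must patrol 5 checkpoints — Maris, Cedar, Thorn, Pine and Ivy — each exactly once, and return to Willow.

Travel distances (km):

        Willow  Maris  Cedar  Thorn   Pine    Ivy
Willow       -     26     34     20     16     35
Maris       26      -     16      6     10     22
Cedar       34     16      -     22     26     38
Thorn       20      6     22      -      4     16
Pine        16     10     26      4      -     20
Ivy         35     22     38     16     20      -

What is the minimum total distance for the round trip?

Willow - Maris - Cedar - Thorn - Pine - Ivy - Willow: 26+16+22+4+20+35 = 123
Willow - Maris - Cedar - Thorn - Ivy - Pine - Willow: 26+16+22+16+20+16 = 116
Willow - Maris - Cedar - Pine - Thorn - Ivy - Willow: 26+16+26+4+16+35 = 123
Willow - Maris - Cedar - Pine - Ivy - Thorn - Willow: 26+16+26+20+16+20 = 124
Willow - Maris - Cedar - Ivy - Thorn - Pine - Willow: 26+16+38+16+4+16 = 116
Willow - Maris - Cedar - Ivy - Pine - Thorn - Willow: 26+16+38+20+4+20 = 124
Willow - Maris - Thorn - Cedar - Pine - Ivy - Willow: 26+6+22+26+20+35 = 135
Willow - Maris - Thorn - Cedar - Ivy - Pine - Willow: 26+6+22+38+20+16 = 128
Willow - Maris - Thorn - Pine - Cedar - Ivy - Willow: 26+6+4+26+38+35 = 135
Willow - Maris - Thorn - Pine - Ivy - Cedar - Willow: 26+6+4+20+38+34 = 128
Willow - Maris - Thorn - Ivy - Cedar - Pine - Willow: 26+6+16+38+26+16 = 128
Willow - Maris - Thorn - Ivy - Pine - Cedar - Willow: 26+6+16+20+26+34 = 128
Willow - Maris - Pine - Cedar - Thorn - Ivy - Willow: 26+10+26+22+16+35 = 135
Willow - Maris - Pine - Cedar - Ivy - Thorn - Willow: 26+10+26+38+16+20 = 136
… (46 more)
Willow - Cedar - Maris - Thorn - Ivy - Pine - Willow: 34+16+6+16+20+16 = 108  ← best
The minimum is 108.
One optimal route: Willow → Cedar → Maris → Thorn → Ivy → Pine → Willow (or its reverse).

Minimum total distance: 108 km.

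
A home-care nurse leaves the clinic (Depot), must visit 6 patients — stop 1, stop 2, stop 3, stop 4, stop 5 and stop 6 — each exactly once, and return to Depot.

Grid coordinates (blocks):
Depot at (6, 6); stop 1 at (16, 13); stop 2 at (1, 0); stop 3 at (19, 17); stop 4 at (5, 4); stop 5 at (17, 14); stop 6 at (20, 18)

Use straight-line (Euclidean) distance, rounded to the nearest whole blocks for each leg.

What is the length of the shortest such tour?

52 blocks — the shortest possible round trip.

There are 360 distinct closed tours to check (reversals are equivalent).
Depot → stop 1 → stop 2 → stop 3 → stop 4 → stop 5 → stop 6 → Depot: 12+20+25+19+16+5+18 = 115
Depot → stop 1 → stop 2 → stop 3 → stop 4 → stop 6 → stop 5 → Depot: 12+20+25+19+21+5+14 = 116
Depot → stop 1 → stop 2 → stop 3 → stop 5 → stop 4 → stop 6 → Depot: 12+20+25+4+16+21+18 = 116
Depot → stop 1 → stop 2 → stop 3 → stop 5 → stop 6 → stop 4 → Depot: 12+20+25+4+5+21+2 = 89
Depot → stop 1 → stop 2 → stop 3 → stop 6 → stop 4 → stop 5 → Depot: 12+20+25+1+21+16+14 = 109
Depot → stop 1 → stop 2 → stop 3 → stop 6 → stop 5 → stop 4 → Depot: 12+20+25+1+5+16+2 = 81
Depot → stop 1 → stop 2 → stop 4 → stop 3 → stop 5 → stop 6 → Depot: 12+20+6+19+4+5+18 = 84
Depot → stop 1 → stop 2 → stop 4 → stop 3 → stop 6 → stop 5 → Depot: 12+20+6+19+1+5+14 = 77
… (352 more)
Depot → stop 1 → stop 3 → stop 6 → stop 5 → stop 2 → stop 4 → Depot: 12+5+1+5+21+6+2 = 52  ← best
The minimum is 52.
One optimal route: Depot → stop 1 → stop 3 → stop 6 → stop 5 → stop 2 → stop 4 → Depot (or its reverse).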